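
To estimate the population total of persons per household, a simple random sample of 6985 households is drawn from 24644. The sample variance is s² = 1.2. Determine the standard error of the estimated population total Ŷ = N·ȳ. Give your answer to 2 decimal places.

Var(Ŷ) = N²·Var(ȳ) = N²·(1 − n/N)·s²/n.
f = 6985/24644 = 0.28343613; Var(ȳ) = 0.71656387·1.2/6985 = 1.2310331 × 10^-4.
Var(Ŷ) = 24644² · (1.2310331 × 10^-4) = 74763.931.
SE(Ŷ) = √(74763.931) = 273.43.

273.43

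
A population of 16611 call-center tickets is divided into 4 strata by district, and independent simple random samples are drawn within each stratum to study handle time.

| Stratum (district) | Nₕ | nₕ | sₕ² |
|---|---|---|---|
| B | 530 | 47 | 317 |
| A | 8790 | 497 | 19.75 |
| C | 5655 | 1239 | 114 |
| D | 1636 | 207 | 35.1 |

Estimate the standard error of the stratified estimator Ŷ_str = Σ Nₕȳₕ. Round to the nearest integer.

2705

Var(Ŷ_str) = Σₕ Nₕ²(1 − fₕ)sₕ²/nₕ.
B: 530²·(1 − 47/530)·317/47 = 1.7265709 × 10^6.
A: 8790²·(1 − 497/8790)·19.75/497 = 2.8967516 × 10^6.
C: 5655²·(1 − 1239/5655)·114/1239 = 2.29771 × 10^6.
D: 1636²·(1 − 207/1636)·35.1/207 = 396417.03.
Sum = 7.3174495 × 10^6.
SE = √(7.3174495 × 10^6) = 2705.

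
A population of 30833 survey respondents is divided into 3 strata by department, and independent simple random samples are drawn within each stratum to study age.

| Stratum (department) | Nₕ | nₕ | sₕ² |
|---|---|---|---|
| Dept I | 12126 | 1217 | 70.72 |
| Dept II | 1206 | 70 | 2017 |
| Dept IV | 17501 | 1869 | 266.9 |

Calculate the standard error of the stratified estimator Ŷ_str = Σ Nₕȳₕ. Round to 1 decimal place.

9286.0

Var(Ŷ_str) = Σₕ Nₕ²(1 − fₕ)sₕ²/nₕ.
Dept I: 12126²·(1 − 1217/12126)·70.72/1217 = 7.6869522 × 10^6.
Dept II: 1206²·(1 − 70/1206)·2017/70 = 3.9476032 × 10^7.
Dept IV: 17501²·(1 − 1869/17501)·266.9/1869 = 3.9067596 × 10^7.
Sum = 8.623058 × 10^7.
SE = √(8.623058 × 10^7) = 9286.0.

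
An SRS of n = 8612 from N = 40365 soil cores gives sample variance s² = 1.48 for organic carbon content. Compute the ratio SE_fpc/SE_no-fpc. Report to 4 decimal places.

0.8869

f = n/N = 8612/40365 = 0.21335315.
SE_no-fpc = √(s²/n) = 0.01310928; SE_fpc = √((1−f)s²/n) = 0.011627029.
Ratio = √(1−f) = 0.88693114.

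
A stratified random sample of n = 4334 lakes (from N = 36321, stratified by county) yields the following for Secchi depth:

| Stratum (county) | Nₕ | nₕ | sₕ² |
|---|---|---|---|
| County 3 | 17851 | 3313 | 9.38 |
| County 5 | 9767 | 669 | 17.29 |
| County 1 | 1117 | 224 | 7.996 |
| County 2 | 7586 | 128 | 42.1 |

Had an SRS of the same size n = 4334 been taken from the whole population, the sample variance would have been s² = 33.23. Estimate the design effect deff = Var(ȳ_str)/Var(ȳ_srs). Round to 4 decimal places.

Var(ȳ_str) = Σ Wₕ²(1−fₕ)sₕ²/nₕ with Wₕ = Nₕ/36321:
  County 3: (17851/36321)²·(1−3313/17851)·9.38/3313 = 5.5697156 × 10^-4
  County 5: (9767/36321)²·(1−669/9767)·17.29/669 = 0.0017408462
  County 1: (1117/36321)²·(1−224/1117)·7.996/224 = 2.6990679 × 10^-5
  County 2: (7586/36321)²·(1−128/7586)·42.1/128 = 0.014105606
  → Var(ȳ_str) = 0.016430414.
Var(ȳ_srs) = (1 − 4334/36321)·33.23/4334 = 0.0067523842.
deff = 0.016430414 / 0.0067523842 = 2.4333.

2.4333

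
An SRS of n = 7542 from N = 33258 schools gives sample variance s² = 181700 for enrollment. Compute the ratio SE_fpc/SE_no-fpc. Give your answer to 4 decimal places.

0.8793

f = n/N = 7542/33258 = 0.22677251.
SE_no-fpc = √(s²/n) = 4.908335; SE_fpc = √((1−f)s²/n) = 4.3160637.
Ratio = √(1−f) = 0.87933355.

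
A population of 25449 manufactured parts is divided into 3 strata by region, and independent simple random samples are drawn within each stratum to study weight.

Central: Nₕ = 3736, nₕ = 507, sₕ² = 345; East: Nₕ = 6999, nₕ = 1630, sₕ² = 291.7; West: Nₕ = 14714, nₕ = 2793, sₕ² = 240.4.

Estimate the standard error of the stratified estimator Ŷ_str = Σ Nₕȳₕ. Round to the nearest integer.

Var(Ŷ_str) = Σₕ Nₕ²(1 − fₕ)sₕ²/nₕ.
Central: 3736²·(1 − 507/3736)·345/507 = 8.2089205 × 10^6.
East: 6999²·(1 − 1630/6999)·291.7/1630 = 6.7247822 × 10^6.
West: 14714²·(1 − 2793/14714)·240.4/2793 = 1.5097567 × 10^7.
Sum = 3.003127 × 10^7.
SE = √(3.003127 × 10^7) = 5480.

5480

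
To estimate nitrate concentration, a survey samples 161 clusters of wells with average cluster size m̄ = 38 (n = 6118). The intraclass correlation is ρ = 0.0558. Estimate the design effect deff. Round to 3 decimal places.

3.065

deff = 1 + (38 − 1)·0.0558 = 1 + 2.0646 = 3.0646.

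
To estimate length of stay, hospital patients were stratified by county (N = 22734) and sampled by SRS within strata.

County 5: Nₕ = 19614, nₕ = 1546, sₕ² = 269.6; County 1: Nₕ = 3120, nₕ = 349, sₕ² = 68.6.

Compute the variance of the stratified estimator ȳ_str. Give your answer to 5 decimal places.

0.12286

Var(ȳ_str) = Σₕ Wₕ²(1 − fₕ)sₕ²/nₕ with Wₕ = Nₕ/N, N = 22734.
County 5: Wₕ = 0.86276062; term = 0.86276062²·(1 − 0.07882125)·269.6/1546 = 0.1195735.
County 1: Wₕ = 0.13723938; term = 0.13723938²·(1 − 0.11185897)·68.6/349 = 0.0032880476.
Sum = 0.12286155.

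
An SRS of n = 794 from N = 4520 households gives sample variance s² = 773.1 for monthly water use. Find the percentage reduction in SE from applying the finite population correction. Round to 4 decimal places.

9.2070

f = n/N = 794/4520 = 0.17566372.
SE_no-fpc = √(s²/n) = 0.98675102; SE_fpc = √((1−f)s²/n) = 0.89590053.
Ratio = √(1−f) = 0.90792967. Reduction = 100·(1 − 0.90792967) = 9.2070%.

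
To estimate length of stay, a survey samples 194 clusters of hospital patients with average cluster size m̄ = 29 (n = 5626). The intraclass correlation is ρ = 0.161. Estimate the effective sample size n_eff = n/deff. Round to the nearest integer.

deff = 1 + (29 − 1)·0.161 = 1 + 4.508 = 5.508.
n_eff = 5626 / 5.508 = 1021.

1021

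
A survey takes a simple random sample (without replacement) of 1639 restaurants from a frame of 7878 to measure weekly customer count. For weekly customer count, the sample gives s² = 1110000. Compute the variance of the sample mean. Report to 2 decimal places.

536.34

Under SRS without replacement, Var(ȳ) = (1 − f)·s²/n with f = n/N = 1639/7878 = 0.20804773.
Var(ȳ) = (1 − 0.20804773)·1110000/1639 = 0.79195227·677.24222 = 536.34352.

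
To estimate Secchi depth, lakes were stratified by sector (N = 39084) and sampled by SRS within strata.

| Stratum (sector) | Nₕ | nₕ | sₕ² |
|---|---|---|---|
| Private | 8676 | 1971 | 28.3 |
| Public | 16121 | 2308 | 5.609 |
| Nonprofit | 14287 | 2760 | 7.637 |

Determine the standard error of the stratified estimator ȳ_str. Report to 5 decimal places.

0.03463

Var(ȳ_str) = Σₕ Wₕ²(1 − fₕ)sₕ²/nₕ with Wₕ = Nₕ/N, N = 39084.
Private: Wₕ = 0.22198342; term = 0.22198342²·(1 − 0.22717842)·28.3/1971 = 5.4678945 × 10^-4.
Public: Wₕ = 0.41247058; term = 0.41247058²·(1 − 0.14316730)·5.609/2308 = 3.5426775 × 10^-4.
Nonprofit: Wₕ = 0.36554600; term = 0.36554600²·(1 − 0.19318261)·7.637/2760 = 2.9831359 × 10^-4.
Sum = 0.0011993708.
SE = √(0.0011993708) = 0.03463.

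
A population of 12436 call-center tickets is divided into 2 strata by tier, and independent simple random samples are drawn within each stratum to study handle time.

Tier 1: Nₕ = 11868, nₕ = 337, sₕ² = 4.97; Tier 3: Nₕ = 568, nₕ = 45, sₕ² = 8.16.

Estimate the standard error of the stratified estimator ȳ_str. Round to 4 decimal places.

Var(ȳ_str) = Σₕ Wₕ²(1 − fₕ)sₕ²/nₕ with Wₕ = Nₕ/N, N = 12436.
Tier 1: Wₕ = 0.95432615; term = 0.95432615²·(1 − 0.02839569)·4.97/337 = 0.013049972.
Tier 3: Wₕ = 0.04567385; term = 0.04567385²·(1 − 0.07922535)·8.16/45 = 3.4831024 × 10^-4.
Sum = 0.013398282.
SE = √(0.013398282) = 0.1158.

0.1158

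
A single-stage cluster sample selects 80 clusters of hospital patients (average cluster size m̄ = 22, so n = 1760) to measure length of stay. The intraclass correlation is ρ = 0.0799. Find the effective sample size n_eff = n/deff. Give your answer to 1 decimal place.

657.2

deff = 1 + (22 − 1)·0.0799 = 1 + 1.6779 = 2.6779.
n_eff = 1760 / 2.6779 = 657.2.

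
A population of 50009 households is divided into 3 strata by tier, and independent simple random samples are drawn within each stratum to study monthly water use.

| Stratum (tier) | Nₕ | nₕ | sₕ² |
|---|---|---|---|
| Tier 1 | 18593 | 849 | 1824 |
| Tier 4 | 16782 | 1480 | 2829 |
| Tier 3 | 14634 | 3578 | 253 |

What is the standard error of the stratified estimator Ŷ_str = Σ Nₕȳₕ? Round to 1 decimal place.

Var(Ŷ_str) = Σₕ Nₕ²(1 − fₕ)sₕ²/nₕ.
Tier 1: 18593²·(1 − 849/18593)·1824/849 = 7.0879091 × 10^8.
Tier 4: 16782²·(1 − 1480/16782)·2829/1480 = 4.9086622 × 10^8.
Tier 3: 14634²·(1 − 3578/14634)·253/3578 = 1.1440401 × 10^7.
Sum = 1.2110975 × 10^9.
SE = √(1.2110975 × 10^9) = 34800.8.

34800.8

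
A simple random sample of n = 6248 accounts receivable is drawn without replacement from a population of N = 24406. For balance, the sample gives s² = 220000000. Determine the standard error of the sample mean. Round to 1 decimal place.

161.9

Under SRS without replacement, Var(ȳ) = (1 − f)·s²/n with f = n/N = 6248/24406 = 0.25600262.
Var(ȳ) = (1 − 0.25600262)·220000000/6248 = 0.74399738·35211.268 = 26197.091.
SE(ȳ) = √(26197.091) = 161.9.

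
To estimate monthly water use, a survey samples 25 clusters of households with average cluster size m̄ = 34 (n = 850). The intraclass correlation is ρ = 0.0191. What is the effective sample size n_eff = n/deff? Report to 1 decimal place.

deff = 1 + (34 − 1)·0.0191 = 1 + 0.6303 = 1.6303.
n_eff = 850 / 1.6303 = 521.4.

521.4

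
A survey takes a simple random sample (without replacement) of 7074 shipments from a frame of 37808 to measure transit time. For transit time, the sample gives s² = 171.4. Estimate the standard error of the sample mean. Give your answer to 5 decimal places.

Under SRS without replacement, Var(ȳ) = (1 − f)·s²/n with f = n/N = 7074/37808 = 0.18710326.
Var(ȳ) = (1 − 0.18710326)·171.4/7074 = 0.81289674·0.024229573 = 0.019696141.
SE(ȳ) = √(0.019696141) = 0.14034.

0.14034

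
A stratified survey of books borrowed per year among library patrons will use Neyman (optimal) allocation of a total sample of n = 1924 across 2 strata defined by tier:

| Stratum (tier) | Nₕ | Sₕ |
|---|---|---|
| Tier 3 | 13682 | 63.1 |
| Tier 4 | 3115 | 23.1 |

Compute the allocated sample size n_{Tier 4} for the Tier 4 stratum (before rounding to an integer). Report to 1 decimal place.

148.0

Neyman allocation: nₕ = n·NₕSₕ / Σⱼ NⱼSⱼ.
Σ NⱼSⱼ = 13682·63.1 + 3115·23.1 = 935290.7.
n_{Tier 4} = 1924·3115·23.1 / 935290.7 = 148.0.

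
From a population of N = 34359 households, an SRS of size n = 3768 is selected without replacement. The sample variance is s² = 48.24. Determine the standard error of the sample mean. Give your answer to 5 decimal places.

0.10676

Under SRS without replacement, Var(ȳ) = (1 − f)·s²/n with f = n/N = 3768/34359 = 0.10966559.
Var(ȳ) = (1 − 0.10966559)·48.24/3768 = 0.89033441·0.012802548 = 0.011398549.
SE(ȳ) = √(0.011398549) = 0.10676.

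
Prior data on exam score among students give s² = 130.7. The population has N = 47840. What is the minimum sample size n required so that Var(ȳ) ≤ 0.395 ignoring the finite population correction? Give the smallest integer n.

Without fpc, n₀ = s²/D = 130.7/0.395 = 330.8861.
Rounding up, n = 331.

331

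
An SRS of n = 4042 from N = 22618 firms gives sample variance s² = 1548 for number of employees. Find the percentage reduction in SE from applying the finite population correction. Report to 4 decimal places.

f = n/N = 4042/22618 = 0.17870722.
SE_no-fpc = √(s²/n) = 0.61885275; SE_fpc = √((1−f)s²/n) = 0.56083657.
Ratio = √(1−f) = 0.90625205. Reduction = 100·(1 − 0.90625205) = 9.3748%.

9.3748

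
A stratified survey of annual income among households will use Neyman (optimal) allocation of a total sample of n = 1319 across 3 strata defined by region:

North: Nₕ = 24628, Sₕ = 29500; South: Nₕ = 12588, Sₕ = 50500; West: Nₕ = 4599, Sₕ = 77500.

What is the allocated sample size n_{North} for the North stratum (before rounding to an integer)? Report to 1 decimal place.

557.6

Neyman allocation: nₕ = n·NₕSₕ / Σⱼ NⱼSⱼ.
Σ NⱼSⱼ = 24628·29500 + 12588·50500 + 4599·77500 = 1.7186425 × 10^9.
n_{North} = 1319·24628·29500 / (1.7186425 × 10^9) = 557.6.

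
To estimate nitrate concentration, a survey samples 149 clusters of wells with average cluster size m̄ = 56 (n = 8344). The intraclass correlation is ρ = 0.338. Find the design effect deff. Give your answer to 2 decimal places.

19.59

deff = 1 + (56 − 1)·0.338 = 1 + 18.59 = 19.59.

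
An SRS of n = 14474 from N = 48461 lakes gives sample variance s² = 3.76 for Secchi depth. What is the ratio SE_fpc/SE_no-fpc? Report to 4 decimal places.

f = n/N = 14474/48461 = 0.29867316.
SE_no-fpc = √(s²/n) = 0.016117573; SE_fpc = √((1−f)s²/n) = 0.013497703.
Ratio = √(1−f) = 0.83745259.

0.8375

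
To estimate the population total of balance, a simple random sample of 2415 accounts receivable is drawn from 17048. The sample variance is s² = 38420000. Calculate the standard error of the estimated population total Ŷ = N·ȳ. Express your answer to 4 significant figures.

1.992 × 10^6

Var(Ŷ) = N²·Var(ȳ) = N²·(1 − n/N)·s²/n.
f = 2415/17048 = 0.14165885; Var(ȳ) = 0.85834115·38420000/2415 = 13655.266.
Var(Ŷ) = 17048² · 13655.266 = 3.9686887 × 10^12.
SE(Ŷ) = √(3.9686887 × 10^12) = 1.992 × 10^6.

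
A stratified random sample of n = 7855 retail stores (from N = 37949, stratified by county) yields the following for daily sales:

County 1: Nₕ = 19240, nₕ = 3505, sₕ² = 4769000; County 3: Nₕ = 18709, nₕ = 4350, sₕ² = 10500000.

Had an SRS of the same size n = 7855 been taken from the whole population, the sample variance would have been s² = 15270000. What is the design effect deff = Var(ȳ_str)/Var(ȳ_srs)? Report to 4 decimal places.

0.4776

Var(ȳ_str) = Σ Wₕ²(1−fₕ)sₕ²/nₕ with Wₕ = Nₕ/37949:
  County 1: (19240/37949)²·(1−3505/19240)·4769000/3505 = 286.02925
  County 3: (18709/37949)²·(1−4350/18709)·10500000/4350 = 450.27117
  → Var(ȳ_str) = 736.30042.
Var(ȳ_srs) = (1 − 7855/37949)·15270000/7855 = 1541.6026.
deff = 736.30042 / 1541.6026 = 0.4776.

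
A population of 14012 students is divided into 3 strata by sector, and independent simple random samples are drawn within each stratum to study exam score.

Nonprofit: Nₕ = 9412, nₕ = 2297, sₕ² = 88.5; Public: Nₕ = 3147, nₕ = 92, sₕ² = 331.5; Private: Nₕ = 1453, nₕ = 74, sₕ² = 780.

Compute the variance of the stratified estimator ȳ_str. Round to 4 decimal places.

Var(ȳ_str) = Σₕ Wₕ²(1 − fₕ)sₕ²/nₕ with Wₕ = Nₕ/N, N = 14012.
Nonprofit: Wₕ = 0.67170996; term = 0.67170996²·(1 − 0.24405015)·88.5/2297 = 0.013141315.
Public: Wₕ = 0.22459321; term = 0.22459321²·(1 − 0.02923419)·331.5/92 = 0.17644258.
Private: Wₕ = 0.10369683; term = 0.10369683²·(1 − 0.05092911)·780/74 = 0.10757033.
Sum = 0.29715423.

0.2972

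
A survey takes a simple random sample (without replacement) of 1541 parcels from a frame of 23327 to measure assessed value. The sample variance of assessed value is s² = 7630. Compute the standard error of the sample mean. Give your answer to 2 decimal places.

Under SRS without replacement, Var(ȳ) = (1 − f)·s²/n with f = n/N = 1541/23327 = 0.06606079.
Var(ȳ) = (1 − 0.06606079)·7630/1541 = 0.93393921·4.9513303 = 4.6242415.
SE(ȳ) = √(4.6242415) = 2.15.

2.15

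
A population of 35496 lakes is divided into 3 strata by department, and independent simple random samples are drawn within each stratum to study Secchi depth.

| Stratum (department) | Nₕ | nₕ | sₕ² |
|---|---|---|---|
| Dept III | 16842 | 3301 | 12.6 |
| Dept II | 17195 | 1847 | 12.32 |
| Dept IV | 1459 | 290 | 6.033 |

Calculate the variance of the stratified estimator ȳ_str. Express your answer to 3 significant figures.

0.00212

Var(ȳ_str) = Σₕ Wₕ²(1 − fₕ)sₕ²/nₕ with Wₕ = Nₕ/N, N = 35496.
Dept III: Wₕ = 0.47447600; term = 0.47447600²·(1 − 0.19599810)·12.6/3301 = 6.9089268 × 10^-4.
Dept II: Wₕ = 0.48442078; term = 0.48442078²·(1 − 0.10741495)·12.32/1847 = 0.0013971369.
Dept IV: Wₕ = 0.04110322; term = 0.04110322²·(1 − 0.19876628)·6.033/290 = 2.8160885 × 10^-5.
Sum = 0.0021161905.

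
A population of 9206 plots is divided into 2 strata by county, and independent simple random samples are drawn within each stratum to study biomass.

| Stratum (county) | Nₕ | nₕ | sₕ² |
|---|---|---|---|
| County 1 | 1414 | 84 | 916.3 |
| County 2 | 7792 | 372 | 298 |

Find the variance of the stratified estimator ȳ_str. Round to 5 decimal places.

Var(ȳ_str) = Σₕ Wₕ²(1 − fₕ)sₕ²/nₕ with Wₕ = Nₕ/N, N = 9206.
County 1: Wₕ = 0.15359548; term = 0.15359548²·(1 − 0.05940594)·916.3/84 = 0.24205692.
County 2: Wₕ = 0.84640452; term = 0.84640452²·(1 − 0.04774127)·298/372 = 0.54649253.
Sum = 0.78854945.

0.78855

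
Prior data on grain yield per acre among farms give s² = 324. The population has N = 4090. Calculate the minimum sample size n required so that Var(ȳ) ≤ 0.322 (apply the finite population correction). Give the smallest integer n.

Without fpc, n₀ = s²/D = 324/0.322 = 1006.2112.
With fpc, (1 − n/N)·s²/n ≤ D requires n ≥ n₀/(1 + n₀/N) = 1006.2112/(1 + 1006.2112/4090) = 807.5418.
Rounding up, n = 808.

808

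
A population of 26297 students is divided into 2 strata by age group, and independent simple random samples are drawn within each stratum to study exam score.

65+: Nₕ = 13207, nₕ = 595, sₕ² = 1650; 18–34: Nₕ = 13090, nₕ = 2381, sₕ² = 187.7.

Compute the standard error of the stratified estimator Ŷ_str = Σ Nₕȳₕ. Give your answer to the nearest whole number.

21748

Var(Ŷ_str) = Σₕ Nₕ²(1 − fₕ)sₕ²/nₕ.
65+: 13207²·(1 − 595/13207)·1650/595 = 4.6190761 × 10^8.
18–34: 13090²·(1 − 2381/13090)·187.7/2381 = 1.1050793 × 10^7.
Sum = 4.729584 × 10^8.
SE = √(4.729584 × 10^8) = 21748.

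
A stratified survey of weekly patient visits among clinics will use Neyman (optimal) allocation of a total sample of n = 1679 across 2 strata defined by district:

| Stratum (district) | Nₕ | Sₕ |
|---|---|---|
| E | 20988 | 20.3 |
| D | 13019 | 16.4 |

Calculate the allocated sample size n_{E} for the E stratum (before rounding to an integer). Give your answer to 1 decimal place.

Neyman allocation: nₕ = n·NₕSₕ / Σⱼ NⱼSⱼ.
Σ NⱼSⱼ = 20988·20.3 + 13019·16.4 = 639568.
n_{E} = 1679·20988·20.3 / 639568 = 1118.5.

1118.5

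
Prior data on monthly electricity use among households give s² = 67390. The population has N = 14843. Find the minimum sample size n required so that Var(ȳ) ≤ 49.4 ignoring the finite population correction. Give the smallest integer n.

1365

Without fpc, n₀ = s²/D = 67390/49.4 = 1364.1700.
Rounding up, n = 1365.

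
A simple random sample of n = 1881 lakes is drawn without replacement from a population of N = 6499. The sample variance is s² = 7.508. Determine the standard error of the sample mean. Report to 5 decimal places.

0.05326

Under SRS without replacement, Var(ȳ) = (1 − f)·s²/n with f = n/N = 1881/6499 = 0.28942914.
Var(ȳ) = (1 − 0.28942914)·7.508/1881 = 0.71057086·0.0039914939 = 0.0028362392.
SE(ȳ) = √(0.0028362392) = 0.05326.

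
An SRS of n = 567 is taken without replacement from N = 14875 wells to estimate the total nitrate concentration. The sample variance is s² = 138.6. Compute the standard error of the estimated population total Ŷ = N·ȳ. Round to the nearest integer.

7213

Var(Ŷ) = N²·Var(ȳ) = N²·(1 − n/N)·s²/n.
f = 567/14875 = 0.03811765; Var(ȳ) = 0.96188235·138.6/567 = 0.2351268.
Var(Ŷ) = 14875² · 0.2351268 = 5.2025478 × 10^7.
SE(Ŷ) = √(5.2025478 × 10^7) = 7213.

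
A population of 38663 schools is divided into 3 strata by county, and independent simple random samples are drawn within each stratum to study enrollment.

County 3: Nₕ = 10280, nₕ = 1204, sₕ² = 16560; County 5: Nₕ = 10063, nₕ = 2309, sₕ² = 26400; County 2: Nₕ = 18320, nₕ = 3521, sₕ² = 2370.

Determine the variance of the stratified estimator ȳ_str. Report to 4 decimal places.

1.5774

Var(ȳ_str) = Σₕ Wₕ²(1 − fₕ)sₕ²/nₕ with Wₕ = Nₕ/N, N = 38663.
County 3: Wₕ = 0.26588728; term = 0.26588728²·(1 − 0.11712062)·16560/1204 = 0.85848033.
County 5: Wₕ = 0.26027468; term = 0.26027468²·(1 − 0.22945444)·26400/2309 = 0.59681835.
County 2: Wₕ = 0.47383804; term = 0.47383804²·(1 − 0.19219432)·2370/3521 = 0.12208128.
Sum = 1.57738.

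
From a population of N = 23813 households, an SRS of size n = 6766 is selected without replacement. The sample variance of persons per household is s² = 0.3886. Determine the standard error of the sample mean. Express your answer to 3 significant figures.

Under SRS without replacement, Var(ȳ) = (1 − f)·s²/n with f = n/N = 6766/23813 = 0.28413052.
Var(ȳ) = (1 − 0.28413052)·0.3886/6766 = 0.71586948·5.743423 × 10^-5 = 4.1115413 × 10^-5.
SE(ȳ) = √(4.1115413 × 10^-5) = 0.00641.

0.00641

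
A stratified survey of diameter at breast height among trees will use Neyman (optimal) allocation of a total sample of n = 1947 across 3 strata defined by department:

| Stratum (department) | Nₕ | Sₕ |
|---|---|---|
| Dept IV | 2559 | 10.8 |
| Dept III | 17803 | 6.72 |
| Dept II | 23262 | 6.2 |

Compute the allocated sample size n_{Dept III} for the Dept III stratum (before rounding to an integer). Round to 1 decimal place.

799.1

Neyman allocation: nₕ = n·NₕSₕ / Σⱼ NⱼSⱼ.
Σ NⱼSⱼ = 2559·10.8 + 17803·6.72 + 23262·6.2 = 291497.76.
n_{Dept III} = 1947·17803·6.72 / 291497.76 = 799.1.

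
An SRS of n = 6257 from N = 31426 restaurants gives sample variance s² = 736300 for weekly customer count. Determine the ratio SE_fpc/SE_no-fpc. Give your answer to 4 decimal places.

0.8949

f = n/N = 6257/31426 = 0.19910265.
SE_no-fpc = √(s²/n) = 10.847866; SE_fpc = √((1−f)s²/n) = 9.7080667.
Ratio = √(1−f) = 0.89492868.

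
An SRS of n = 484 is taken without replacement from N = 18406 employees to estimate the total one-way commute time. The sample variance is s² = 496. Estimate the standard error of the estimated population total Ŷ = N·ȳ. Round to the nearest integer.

18386

Var(Ŷ) = N²·Var(ȳ) = N²·(1 − n/N)·s²/n.
f = 484/18406 = 0.02629577; Var(ȳ) = 0.97370423·496/484 = 0.99784565.
Var(Ŷ) = 18406² · 0.99784565 = 3.3805098 × 10^8.
SE(Ŷ) = √(3.3805098 × 10^8) = 18386.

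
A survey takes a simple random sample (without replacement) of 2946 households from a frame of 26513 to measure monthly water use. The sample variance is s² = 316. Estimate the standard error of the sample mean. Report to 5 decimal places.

Under SRS without replacement, Var(ȳ) = (1 − f)·s²/n with f = n/N = 2946/26513 = 0.11111530.
Var(ȳ) = (1 − 0.11111530)·316/2946 = 0.88888470·0.10726409 = 0.095345405.
SE(ȳ) = √(0.095345405) = 0.30878.

0.30878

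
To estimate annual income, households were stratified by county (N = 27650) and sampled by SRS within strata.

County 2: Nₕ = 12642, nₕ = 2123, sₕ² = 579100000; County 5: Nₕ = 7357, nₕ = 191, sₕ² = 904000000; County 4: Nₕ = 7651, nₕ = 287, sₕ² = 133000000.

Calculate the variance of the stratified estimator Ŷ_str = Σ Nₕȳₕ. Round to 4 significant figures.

Var(Ŷ_str) = Σₕ Nₕ²(1 − fₕ)sₕ²/nₕ.
County 2: 12642²·(1 − 2123/12642)·579100000/2123 = 3.6273863 × 10^13.
County 5: 7357²·(1 − 191/7357)·904000000/191 = 2.4952417 × 10^14.
County 4: 7651²·(1 − 287/7651)·133000000/287 = 2.6109691 × 10^13.
Sum = 3.1190772 × 10^14.

3.119 × 10^14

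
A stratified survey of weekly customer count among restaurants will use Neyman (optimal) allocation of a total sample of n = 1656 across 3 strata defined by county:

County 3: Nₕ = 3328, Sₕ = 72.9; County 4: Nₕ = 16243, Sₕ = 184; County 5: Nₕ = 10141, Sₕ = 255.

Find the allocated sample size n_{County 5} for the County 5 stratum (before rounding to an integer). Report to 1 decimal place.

Neyman allocation: nₕ = n·NₕSₕ / Σⱼ NⱼSⱼ.
Σ NⱼSⱼ = 3328·72.9 + 16243·184 + 10141·255 = 5.8172782 × 10^6.
n_{County 5} = 1656·10141·255 / (5.8172782 × 10^6) = 736.1.

736.1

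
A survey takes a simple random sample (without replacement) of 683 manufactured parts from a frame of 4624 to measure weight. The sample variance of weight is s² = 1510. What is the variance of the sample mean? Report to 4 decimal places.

1.8843

Under SRS without replacement, Var(ȳ) = (1 − f)·s²/n with f = n/N = 683/4624 = 0.14770761.
Var(ȳ) = (1 − 0.14770761)·1510/683 = 0.85229239·2.2108346 = 1.8842775.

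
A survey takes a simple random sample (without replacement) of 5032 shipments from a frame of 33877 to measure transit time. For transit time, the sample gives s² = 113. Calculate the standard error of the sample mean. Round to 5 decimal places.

0.13828

Under SRS without replacement, Var(ȳ) = (1 − f)·s²/n with f = n/N = 5032/33877 = 0.14853736.
Var(ȳ) = (1 − 0.14853736)·113/5032 = 0.85146264·0.02245628 = 0.019120683.
SE(ȳ) = √(0.019120683) = 0.13828.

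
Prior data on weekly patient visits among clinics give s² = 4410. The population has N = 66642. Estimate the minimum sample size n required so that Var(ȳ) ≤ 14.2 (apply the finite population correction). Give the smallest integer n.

Without fpc, n₀ = s²/D = 4410/14.2 = 310.5634.
With fpc, (1 − n/N)·s²/n ≤ D requires n ≥ n₀/(1 + n₀/N) = 310.5634/(1 + 310.5634/66642) = 309.1228.
Rounding up, n = 310.

310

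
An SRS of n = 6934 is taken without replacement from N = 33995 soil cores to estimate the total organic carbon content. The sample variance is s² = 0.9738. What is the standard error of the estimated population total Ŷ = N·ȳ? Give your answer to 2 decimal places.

Var(Ŷ) = N²·Var(ȳ) = N²·(1 − n/N)·s²/n.
f = 6934/33995 = 0.20397117; Var(ȳ) = 0.79602883·0.9738/6934 = 1.1179303 × 10^-4.
Var(Ŷ) = 33995² · (1.1179303 × 10^-4) = 129194.74.
SE(Ŷ) = √(129194.74) = 359.44.

359.44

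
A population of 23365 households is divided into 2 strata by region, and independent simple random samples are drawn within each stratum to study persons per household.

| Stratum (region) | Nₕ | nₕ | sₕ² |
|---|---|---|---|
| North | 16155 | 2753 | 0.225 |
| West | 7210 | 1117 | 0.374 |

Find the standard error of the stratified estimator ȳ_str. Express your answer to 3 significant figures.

0.00770

Var(ȳ_str) = Σₕ Wₕ²(1 − fₕ)sₕ²/nₕ with Wₕ = Nₕ/N, N = 23365.
North: Wₕ = 0.69141879; term = 0.69141879²·(1 − 0.17041164)·0.225/2753 = 3.2413155 × 10^-5.
West: Wₕ = 0.30858121; term = 0.30858121²·(1 − 0.15492372)·0.374/1117 = 2.6943456 × 10^-5.
Sum = 5.9356611 × 10^-5.
SE = √(5.9356611 × 10^-5) = 0.00770.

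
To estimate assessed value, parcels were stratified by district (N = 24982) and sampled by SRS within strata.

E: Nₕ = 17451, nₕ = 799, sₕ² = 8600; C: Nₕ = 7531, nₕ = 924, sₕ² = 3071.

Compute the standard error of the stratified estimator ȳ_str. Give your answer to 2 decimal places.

Var(ȳ_str) = Σₕ Wₕ²(1 − fₕ)sₕ²/nₕ with Wₕ = Nₕ/N, N = 24982.
E: Wₕ = 0.69854295; term = 0.69854295²·(1 − 0.04578534)·8600/799 = 5.0116875.
C: Wₕ = 0.30145705; term = 0.30145705²·(1 − 0.12269287)·3071/924 = 0.26497835.
Sum = 5.2766659.
SE = √(5.2766659) = 2.30.

2.30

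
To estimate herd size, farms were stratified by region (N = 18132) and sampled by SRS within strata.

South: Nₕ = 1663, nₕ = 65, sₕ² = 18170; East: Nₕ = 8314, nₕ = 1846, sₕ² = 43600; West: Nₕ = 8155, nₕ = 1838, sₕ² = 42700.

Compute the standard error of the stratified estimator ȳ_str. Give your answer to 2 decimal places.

Var(ȳ_str) = Σₕ Wₕ²(1 − fₕ)sₕ²/nₕ with Wₕ = Nₕ/N, N = 18132.
South: Wₕ = 0.09171630; term = 0.09171630²·(1 − 0.03908599)·18170/65 = 2.2595355.
East: Wₕ = 0.45852636; term = 0.45852636²·(1 − 0.22203512)·43600/1846 = 3.8631663.
West: Wₕ = 0.44975734; term = 0.44975734²·(1 − 0.22538320)·42700/1838 = 3.6402046.
Sum = 9.7629064.
SE = √(9.7629064) = 3.12.

3.12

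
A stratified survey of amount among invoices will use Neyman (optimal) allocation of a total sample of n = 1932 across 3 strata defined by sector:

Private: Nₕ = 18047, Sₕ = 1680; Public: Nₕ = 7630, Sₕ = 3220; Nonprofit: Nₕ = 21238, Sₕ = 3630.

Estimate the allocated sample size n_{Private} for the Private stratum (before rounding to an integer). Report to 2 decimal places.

443.82

Neyman allocation: nₕ = n·NₕSₕ / Σⱼ NⱼSⱼ.
Σ NⱼSⱼ = 18047·1680 + 7630·3220 + 21238·3630 = 1.319815 × 10^8.
n_{Private} = 1932·18047·1680 / (1.319815 × 10^8) = 443.82.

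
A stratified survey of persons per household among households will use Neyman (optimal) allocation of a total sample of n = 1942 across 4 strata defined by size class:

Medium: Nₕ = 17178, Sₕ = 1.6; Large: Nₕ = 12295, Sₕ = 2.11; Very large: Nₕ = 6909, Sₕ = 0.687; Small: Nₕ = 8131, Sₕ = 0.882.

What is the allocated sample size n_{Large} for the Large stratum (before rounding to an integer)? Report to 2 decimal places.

Neyman allocation: nₕ = n·NₕSₕ / Σⱼ NⱼSⱼ.
Σ NⱼSⱼ = 17178·1.6 + 12295·2.11 + 6909·0.687 + 8131·0.882 = 65345.275.
n_{Large} = 1942·12295·2.11 / 65345.275 = 770.99.

770.99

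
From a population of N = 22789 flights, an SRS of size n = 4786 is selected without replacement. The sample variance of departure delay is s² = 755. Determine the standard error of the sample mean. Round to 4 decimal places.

0.3530

Under SRS without replacement, Var(ȳ) = (1 − f)·s²/n with f = n/N = 4786/22789 = 0.21001360.
Var(ȳ) = (1 − 0.21001360)·755/4786 = 0.78998640·0.15775178 = 0.12462176.
SE(ȳ) = √(0.12462176) = 0.3530.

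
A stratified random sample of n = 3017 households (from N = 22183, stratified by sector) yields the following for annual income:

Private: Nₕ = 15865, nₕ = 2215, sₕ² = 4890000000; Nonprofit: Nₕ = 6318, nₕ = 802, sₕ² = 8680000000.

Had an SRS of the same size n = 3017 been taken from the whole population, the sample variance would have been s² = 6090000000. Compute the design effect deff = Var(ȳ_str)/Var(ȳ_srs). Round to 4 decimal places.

Var(ȳ_str) = Σ Wₕ²(1−fₕ)sₕ²/nₕ with Wₕ = Nₕ/22183:
  Private: (15865/22183)²·(1−2215/15865)·4890000000/2215 = 971554.79
  Nonprofit: (6318/22183)²·(1−802/6318)·8680000000/802 = 766493.86
  → Var(ȳ_str) = 1.7380487 × 10^6.
Var(ȳ_srs) = (1 − 3017/22183)·6090000000/3017 = 1.7440269 × 10^6.
deff = (1.7380487 × 10^6) / (1.7440269 × 10^6) = 0.9966.

0.9966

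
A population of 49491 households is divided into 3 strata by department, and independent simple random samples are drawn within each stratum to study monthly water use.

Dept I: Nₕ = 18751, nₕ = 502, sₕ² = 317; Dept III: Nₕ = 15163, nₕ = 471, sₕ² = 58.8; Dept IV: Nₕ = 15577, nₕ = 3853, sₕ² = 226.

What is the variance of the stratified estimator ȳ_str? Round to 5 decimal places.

0.10395

Var(ȳ_str) = Σₕ Wₕ²(1 − fₕ)sₕ²/nₕ with Wₕ = Nₕ/N, N = 49491.
Dept I: Wₕ = 0.37887697; term = 0.37887697²·(1 − 0.02677191)·317/502 = 0.088219906.
Dept III: Wₕ = 0.30637894; term = 0.30637894²·(1 − 0.03106245)·58.8/471 = 0.011354552.
Dept IV: Wₕ = 0.31474409; term = 0.31474409²·(1 − 0.24735186)·226/3853 = 0.0043733738.
Sum = 0.10394783.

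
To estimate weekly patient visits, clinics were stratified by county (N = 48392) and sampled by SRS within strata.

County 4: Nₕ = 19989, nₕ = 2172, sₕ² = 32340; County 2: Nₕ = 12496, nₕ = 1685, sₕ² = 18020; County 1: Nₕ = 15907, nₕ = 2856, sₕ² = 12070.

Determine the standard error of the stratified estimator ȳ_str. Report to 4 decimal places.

1.8044

Var(ȳ_str) = Σₕ Wₕ²(1 − fₕ)sₕ²/nₕ with Wₕ = Nₕ/N, N = 48392.
County 4: Wₕ = 0.41306414; term = 0.41306414²·(1 − 0.10865976)·32340/2172 = 2.264429.
County 2: Wₕ = 0.25822450; term = 0.25822450²·(1 − 0.13484315)·18020/1685 = 0.61694241.
County 1: Wₕ = 0.32871136; term = 0.32871136²·(1 − 0.17954360)·12070/2856 = 0.37465712.
Sum = 3.2560285.
SE = √(3.2560285) = 1.8044.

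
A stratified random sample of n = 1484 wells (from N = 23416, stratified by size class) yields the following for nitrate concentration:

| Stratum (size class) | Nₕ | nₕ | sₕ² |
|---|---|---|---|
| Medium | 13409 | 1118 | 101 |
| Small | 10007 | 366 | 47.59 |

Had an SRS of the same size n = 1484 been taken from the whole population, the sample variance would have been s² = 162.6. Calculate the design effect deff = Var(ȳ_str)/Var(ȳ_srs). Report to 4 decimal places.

Var(ȳ_str) = Σ Wₕ²(1−fₕ)sₕ²/nₕ with Wₕ = Nₕ/23416:
  Medium: (13409/23416)²·(1−1118/13409)·101/1118 = 0.027154247
  Small: (10007/23416)²·(1−366/10007)·47.59/366 = 0.022878902
  → Var(ȳ_str) = 0.050033149.
Var(ȳ_srs) = (1 − 1484/23416)·162.6/1484 = 0.10262476.
deff = 0.050033149 / 0.10262476 = 0.4875.

0.4875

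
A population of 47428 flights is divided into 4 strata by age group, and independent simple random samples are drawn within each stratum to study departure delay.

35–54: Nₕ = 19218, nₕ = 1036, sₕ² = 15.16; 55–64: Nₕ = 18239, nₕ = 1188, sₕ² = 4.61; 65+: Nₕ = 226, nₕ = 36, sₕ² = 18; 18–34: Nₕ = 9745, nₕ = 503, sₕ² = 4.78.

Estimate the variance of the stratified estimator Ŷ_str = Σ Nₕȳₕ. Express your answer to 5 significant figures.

Var(Ŷ_str) = Σₕ Nₕ²(1 − fₕ)sₕ²/nₕ.
35–54: 19218²·(1 − 1036/19218)·15.16/1036 = 5.1131589 × 10^6.
55–64: 18239²·(1 − 1188/18239)·4.61/1188 = 1.2068002 × 10^6.
65+: 226²·(1 − 36/226)·18/36 = 21470.
18–34: 9745²·(1 − 503/9745)·4.78/503 = 855869.83.
Sum = 7.1972989 × 10^6.

7.1973 × 10^6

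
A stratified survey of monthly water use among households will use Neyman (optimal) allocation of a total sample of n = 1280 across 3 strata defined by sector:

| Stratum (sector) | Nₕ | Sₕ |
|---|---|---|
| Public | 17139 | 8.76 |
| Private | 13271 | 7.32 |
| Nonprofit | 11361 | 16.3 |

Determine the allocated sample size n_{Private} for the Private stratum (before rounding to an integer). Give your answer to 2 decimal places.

Neyman allocation: nₕ = n·NₕSₕ / Σⱼ NⱼSⱼ.
Σ NⱼSⱼ = 17139·8.76 + 13271·7.32 + 11361·16.3 = 432465.66.
n_{Private} = 1280·13271·7.32 / 432465.66 = 287.52.

287.52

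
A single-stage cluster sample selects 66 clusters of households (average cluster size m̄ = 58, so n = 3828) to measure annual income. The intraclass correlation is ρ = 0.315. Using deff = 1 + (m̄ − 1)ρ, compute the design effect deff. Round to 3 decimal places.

deff = 1 + (58 − 1)·0.315 = 1 + 17.955 = 18.955.

18.955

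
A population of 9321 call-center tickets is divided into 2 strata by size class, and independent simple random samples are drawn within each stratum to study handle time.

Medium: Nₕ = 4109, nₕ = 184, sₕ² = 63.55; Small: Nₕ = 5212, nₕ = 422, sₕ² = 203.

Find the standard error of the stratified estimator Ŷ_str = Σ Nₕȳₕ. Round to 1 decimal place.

4192.8

Var(Ŷ_str) = Σₕ Nₕ²(1 − fₕ)sₕ²/nₕ.
Medium: 4109²·(1 − 184/4109)·63.55/184 = 5.5702352 × 10^6.
Small: 5212²·(1 − 422/5212)·203/422 = 1.2009461 × 10^7.
Sum = 1.7579696 × 10^7.
SE = √(1.7579696 × 10^7) = 4192.8.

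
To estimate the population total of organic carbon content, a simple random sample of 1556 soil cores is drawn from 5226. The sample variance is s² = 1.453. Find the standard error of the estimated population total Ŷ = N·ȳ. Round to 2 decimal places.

133.83

Var(Ŷ) = N²·Var(ȳ) = N²·(1 − n/N)·s²/n.
f = 1556/5226 = 0.29774206; Var(ȳ) = 0.70225794·1.453/1556 = 6.5577171 × 10^-4.
Var(Ŷ) = 5226² · (6.5577171 × 10^-4) = 17909.831.
SE(Ŷ) = √(17909.831) = 133.83.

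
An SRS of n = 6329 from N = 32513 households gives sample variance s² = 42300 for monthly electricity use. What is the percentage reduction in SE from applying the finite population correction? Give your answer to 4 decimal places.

f = n/N = 6329/32513 = 0.19466060.
SE_no-fpc = √(s²/n) = 2.5852505; SE_fpc = √((1−f)s²/n) = 2.320022.
Ratio = √(1−f) = 0.89740704. Reduction = 100·(1 − 0.89740704) = 10.2593%.

10.2593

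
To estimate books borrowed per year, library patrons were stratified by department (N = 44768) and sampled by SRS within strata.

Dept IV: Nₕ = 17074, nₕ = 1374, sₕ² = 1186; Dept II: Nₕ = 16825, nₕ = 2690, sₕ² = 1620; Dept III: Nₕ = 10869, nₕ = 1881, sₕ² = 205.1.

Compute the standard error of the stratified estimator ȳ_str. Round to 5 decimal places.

0.43844

Var(ȳ_str) = Σₕ Wₕ²(1 − fₕ)sₕ²/nₕ with Wₕ = Nₕ/N, N = 44768.
Dept IV: Wₕ = 0.38138849; term = 0.38138849²·(1 − 0.08047323)·1186/1374 = 0.11545095.
Dept II: Wₕ = 0.37582648; term = 0.37582648²·(1 − 0.15988113)·1620/2690 = 0.071462505.
Dept III: Wₕ = 0.24278503; term = 0.24278503²·(1 − 0.17306100)·205.1/1881 = 0.0053148882.
Sum = 0.19222834.
SE = √(0.19222834) = 0.43844.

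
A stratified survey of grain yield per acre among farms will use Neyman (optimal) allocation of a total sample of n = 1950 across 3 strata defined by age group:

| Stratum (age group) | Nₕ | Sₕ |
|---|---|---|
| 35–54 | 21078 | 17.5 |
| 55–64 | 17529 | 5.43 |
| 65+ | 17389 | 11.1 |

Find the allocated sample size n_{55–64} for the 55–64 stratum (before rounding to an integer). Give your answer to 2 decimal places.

Neyman allocation: nₕ = n·NₕSₕ / Σⱼ NⱼSⱼ.
Σ NⱼSⱼ = 21078·17.5 + 17529·5.43 + 17389·11.1 = 657065.37.
n_{55–64} = 1950·17529·5.43 / 657065.37 = 282.48.

282.48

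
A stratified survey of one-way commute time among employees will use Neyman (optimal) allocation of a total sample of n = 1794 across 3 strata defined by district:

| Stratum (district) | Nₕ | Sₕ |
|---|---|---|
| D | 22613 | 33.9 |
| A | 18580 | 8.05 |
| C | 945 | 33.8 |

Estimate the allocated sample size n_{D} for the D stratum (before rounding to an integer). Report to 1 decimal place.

Neyman allocation: nₕ = n·NₕSₕ / Σⱼ NⱼSⱼ.
Σ NⱼSⱼ = 22613·33.9 + 18580·8.05 + 945·33.8 = 948090.7.
n_{D} = 1794·22613·33.9 / 948090.7 = 1450.5.

1450.5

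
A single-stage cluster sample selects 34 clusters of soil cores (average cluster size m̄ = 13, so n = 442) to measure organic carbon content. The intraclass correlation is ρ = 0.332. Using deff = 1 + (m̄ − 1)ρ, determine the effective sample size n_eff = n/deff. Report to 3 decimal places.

deff = 1 + (13 − 1)·0.332 = 1 + 3.984 = 4.984.
n_eff = 442 / 4.984 = 88.684.

88.684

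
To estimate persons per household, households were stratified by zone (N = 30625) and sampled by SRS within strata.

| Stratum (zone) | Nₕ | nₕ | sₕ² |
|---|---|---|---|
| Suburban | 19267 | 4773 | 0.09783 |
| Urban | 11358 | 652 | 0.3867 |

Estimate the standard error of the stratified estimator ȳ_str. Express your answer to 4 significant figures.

0.009110

Var(ȳ_str) = Σₕ Wₕ²(1 − fₕ)sₕ²/nₕ with Wₕ = Nₕ/N, N = 30625.
Suburban: Wₕ = 0.62912653; term = 0.62912653²·(1 − 0.24772928)·0.09783/4773 = 6.1028231 × 10^-6.
Urban: Wₕ = 0.37087347; term = 0.37087347²·(1 − 0.05740447)·0.3867/652 = 7.6895953 × 10^-5.
Sum = 8.2998776 × 10^-5.
SE = √(8.2998776 × 10^-5) = 0.009110.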